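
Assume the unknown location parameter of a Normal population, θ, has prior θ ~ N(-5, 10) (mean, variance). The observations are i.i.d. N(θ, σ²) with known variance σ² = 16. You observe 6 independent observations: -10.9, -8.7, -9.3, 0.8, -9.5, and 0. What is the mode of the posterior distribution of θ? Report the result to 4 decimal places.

n = 6; x̄ = ((-10.9) + (-8.7) + (-9.3) + 0.8 + (-9.5) + 0)/6 = -37.6/6 = -94/15 ≈ -6.2667.
For a Normal prior and Normal likelihood with known variance, the posterior is Normal; its mode equals its mean, the precision-weighted average.
Prior precision 1/σ₀² = 1/10 = 0.1; data precision n/σ² = 6/16 = 0.375.
θ̂ = (0.1·(-5) + 0.375·(-94/15)) / (0.1 + 0.375) = (-2.85)/0.475 = -6.0000.

θ̂_MAP = -6.0000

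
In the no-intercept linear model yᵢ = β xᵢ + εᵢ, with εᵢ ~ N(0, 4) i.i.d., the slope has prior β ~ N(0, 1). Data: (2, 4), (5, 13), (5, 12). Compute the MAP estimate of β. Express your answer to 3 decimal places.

log p(β | y) = −Σ(yᵢ − βxᵢ)²/(2·4) − β²/(2·1) + const.
Setting the derivative to zero: Σxᵢ(yᵢ − βxᵢ)/4 − β/1 = 0, so β = Σxᵢyᵢ / (Σxᵢ² + σ²/τ²).
Σxᵢyᵢ = 2·4 + 5·13 + 5·12 = 133; Σxᵢ² = 54; σ²/τ² = 4.
β̂_MAP = 133 / (54 + 4) = 133/58 ≈ 2.293.

β̂_MAP = 2.293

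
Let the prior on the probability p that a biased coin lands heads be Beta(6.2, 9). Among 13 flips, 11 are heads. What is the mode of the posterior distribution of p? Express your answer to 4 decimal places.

p̂_MAP = 0.6183

Prior: Beta(6.2, 9).
Data: 11 successes in 13 trials. The binomial likelihood contributes p^11(1−p)^2, so the posterior is Beta(6.2+11, 9+2) = Beta(17.2, 11).
For Beta(a, b) with a, b > 1 the mode is (a−1)/(a+b−2) = 16.2/26.2 ≈ 0.6183.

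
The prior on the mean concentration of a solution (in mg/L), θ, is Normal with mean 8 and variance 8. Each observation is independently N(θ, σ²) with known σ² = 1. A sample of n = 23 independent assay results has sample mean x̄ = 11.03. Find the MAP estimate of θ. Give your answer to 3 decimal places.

θ̂_MAP = 11.014

n = 23, x̄ = 11.03.
For a Normal prior and Normal likelihood with known variance, the posterior is Normal; its mode equals its mean, the precision-weighted average.
Prior precision 1/σ₀² = 1/8 = 0.125; data precision n/σ² = 23/1 = 23.
θ̂ = (0.125·8 + 23·11.03) / (0.125 + 23) = 254.69/23.125 = 50938/4625 ≈ 11.014.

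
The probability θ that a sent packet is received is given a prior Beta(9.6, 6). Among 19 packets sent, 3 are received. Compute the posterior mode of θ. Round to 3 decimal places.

θ̂_MAP = 0.356

Prior: Beta(9.6, 6).
Data: 3 successes in 19 trials. The binomial likelihood contributes θ^3(1−θ)^16, so the posterior is Beta(9.6+3, 6+16) = Beta(12.6, 22).
For Beta(a, b) with a, b > 1 the mode is (a−1)/(a+b−2) = 11.6/32.6 ≈ 0.356.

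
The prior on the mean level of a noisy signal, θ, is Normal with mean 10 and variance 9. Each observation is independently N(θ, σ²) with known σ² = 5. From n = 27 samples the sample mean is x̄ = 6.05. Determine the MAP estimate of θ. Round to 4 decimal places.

n = 27, x̄ = 6.05.
For a Normal prior and Normal likelihood with known variance, the posterior is Normal; its mode equals its mean, the precision-weighted average.
Prior precision 1/σ₀² = 1/9; data precision n/σ² = 27/5 = 5.4.
θ̂ = ((1/9)·10 + 5.4·6.05) / (1/9 + 5.4) = (30403/900)/(248/45) = 30403/4960 ≈ 6.1296.

θ̂_MAP = 6.1296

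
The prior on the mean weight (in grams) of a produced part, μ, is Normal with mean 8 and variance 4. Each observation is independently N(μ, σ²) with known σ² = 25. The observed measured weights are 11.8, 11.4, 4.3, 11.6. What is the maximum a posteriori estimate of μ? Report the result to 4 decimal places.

μ̂_MAP = 8.6927

n = 4; x̄ = (11.8 + 11.4 + 4.3 + 11.6)/4 = 39.1/4 = 9.775.
For a Normal prior and Normal likelihood with known variance, the posterior is Normal; its mode equals its mean, the precision-weighted average.
Prior precision 1/σ₀² = 1/4 = 0.25; data precision n/σ² = 4/25 = 0.16.
μ̂ = (0.25·8 + 0.16·9.775) / (0.25 + 0.16) = 3.564/0.41 = 1782/205 ≈ 8.6927.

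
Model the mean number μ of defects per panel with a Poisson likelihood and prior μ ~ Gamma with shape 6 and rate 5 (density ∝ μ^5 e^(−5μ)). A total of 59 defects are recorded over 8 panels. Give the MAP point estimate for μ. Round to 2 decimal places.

Σxᵢ = 59, n = 8.
Posterior ∝ μ^5e^(−5μ) · μ^59e^(−8μ) = μ^64e^(−13μ), i.e. Gamma(shape=65, rate=13).
The mode of a Gamma(a, b) with a ≥ 1 (shape–rate) is (a−1)/b = 64/13 ≈ 4.92.

μ̂_MAP = 4.92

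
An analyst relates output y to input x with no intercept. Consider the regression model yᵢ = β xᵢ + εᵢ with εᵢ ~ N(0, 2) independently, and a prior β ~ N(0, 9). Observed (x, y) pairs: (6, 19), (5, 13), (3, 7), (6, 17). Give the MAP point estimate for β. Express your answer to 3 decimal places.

β̂_MAP = 2.843

log p(β | y) = −Σ(yᵢ − βxᵢ)²/(2·2) − β²/(2·9) + const.
Setting the derivative to zero: Σxᵢ(yᵢ − βxᵢ)/2 − β/9 = 0, so β = Σxᵢyᵢ / (Σxᵢ² + σ²/τ²).
Σxᵢyᵢ = 6·19 + 5·13 + 3·7 + 6·17 = 302; Σxᵢ² = 106; σ²/τ² = 2/9.
β̂_MAP = 302 / (106 + 2/9) = 302/(956/9) = 1359/478 ≈ 2.843.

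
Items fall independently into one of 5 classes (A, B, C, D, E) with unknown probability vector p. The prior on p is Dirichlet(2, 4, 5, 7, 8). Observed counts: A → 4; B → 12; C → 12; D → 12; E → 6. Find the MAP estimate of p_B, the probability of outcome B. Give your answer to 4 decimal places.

The posterior is Dirichlet(αᵢ + nᵢ) = Dirichlet(6, 16, 17, 19, 14).
For a Dirichlet(a₁,…,a_K) with all aᵢ > 1, the mode has j-th component (aⱼ − 1)/(Σaᵢ − K).
Here Σaᵢ = 72 and K = 5, so p_B = (16 − 1)/(72 − 5) = 15/67 ≈ 0.2239.

MAP estimate of p_B = 0.2239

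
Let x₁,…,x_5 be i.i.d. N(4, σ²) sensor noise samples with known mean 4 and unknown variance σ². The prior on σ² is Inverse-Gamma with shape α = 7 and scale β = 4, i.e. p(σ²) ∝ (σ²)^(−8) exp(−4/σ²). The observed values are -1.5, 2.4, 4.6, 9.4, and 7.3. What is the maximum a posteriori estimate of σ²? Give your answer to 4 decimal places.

Sum of squared deviations about the known mean: SS = (-1.5−4)² + (2.4−4)² + (4.6−4)² + (9.4−4)² + (7.3−4)² = 73.22.
The Normal likelihood contributes (σ²)^(−n/2) exp(−SS/(2σ²)), so the posterior is Inverse-Gamma(α + n/2, β + SS/2) = Inverse-Gamma(9.5, 40.61).
The mode of Inverse-Gamma(a, b) is b/(a+1) = 40.61/10.5 ≈ 3.8676.

σ̂²_MAP = 3.8676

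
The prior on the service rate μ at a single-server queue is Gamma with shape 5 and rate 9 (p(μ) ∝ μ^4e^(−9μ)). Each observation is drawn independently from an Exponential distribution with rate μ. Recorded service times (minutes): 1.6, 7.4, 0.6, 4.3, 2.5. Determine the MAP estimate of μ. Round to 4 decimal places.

μ̂_MAP = 0.3543

The Exponential(rate=μ) likelihood is ∝ μ^n e^(−μΣtᵢ). Here n = 5 and Σtᵢ = 1.6 + 7.4 + 0.6 + 4.3 + 2.5 = 16.4.
Posterior ∝ μ^4e^(−9μ) · μ^5e^(−16.4μ) = μ^9e^(−25.4μ), i.e. Gamma(10, 25.4).
Mode = (a−1)/b = 9/25.4 ≈ 0.3543.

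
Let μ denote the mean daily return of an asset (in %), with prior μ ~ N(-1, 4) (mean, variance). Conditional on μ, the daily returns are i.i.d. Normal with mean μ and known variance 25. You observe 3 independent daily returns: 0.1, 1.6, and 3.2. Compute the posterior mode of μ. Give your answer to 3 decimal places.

n = 3; x̄ = (0.1 + 1.6 + 3.2)/3 = 4.9/3 = 49/30 ≈ 1.6333.
For a Normal prior and Normal likelihood with known variance, the posterior is Normal; its mode equals its mean, the precision-weighted average.
Prior precision 1/σ₀² = 1/4 = 0.25; data precision n/σ² = 3/25 = 0.12.
μ̂ = (0.25·(-1) + 0.12·(49/30)) / (0.25 + 0.12) = (-0.054)/0.37 = -27/185 ≈ -0.146.

μ̂_MAP = -0.146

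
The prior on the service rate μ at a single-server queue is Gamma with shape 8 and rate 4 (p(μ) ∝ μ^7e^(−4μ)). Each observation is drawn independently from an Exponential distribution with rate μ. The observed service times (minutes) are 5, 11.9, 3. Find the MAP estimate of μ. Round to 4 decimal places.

The Exponential(rate=μ) likelihood is ∝ μ^n e^(−μΣtᵢ). Here n = 3 and Σtᵢ = 5 + 11.9 + 3 = 19.9.
Posterior ∝ μ^7e^(−4μ) · μ^3e^(−19.9μ) = μ^10e^(−23.9μ), i.e. Gamma(11, 23.9).
Mode = (a−1)/b = 10/23.9 ≈ 0.4184.

μ̂_MAP = 0.4184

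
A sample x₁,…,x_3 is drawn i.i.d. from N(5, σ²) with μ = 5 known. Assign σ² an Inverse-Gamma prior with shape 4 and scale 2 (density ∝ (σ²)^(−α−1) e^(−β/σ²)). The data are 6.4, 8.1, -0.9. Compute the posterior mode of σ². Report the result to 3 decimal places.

σ̂²_MAP = 3.875

Sum of squared deviations about the known mean: SS = (6.4−5)² + (8.1−5)² + (-0.9−5)² = 46.38.
The Normal likelihood contributes (σ²)^(−n/2) exp(−SS/(2σ²)), so the posterior is Inverse-Gamma(α + n/2, β + SS/2) = Inverse-Gamma(5.5, 25.19).
The mode of Inverse-Gamma(a, b) is b/(a+1) = 25.19/6.5 ≈ 3.875.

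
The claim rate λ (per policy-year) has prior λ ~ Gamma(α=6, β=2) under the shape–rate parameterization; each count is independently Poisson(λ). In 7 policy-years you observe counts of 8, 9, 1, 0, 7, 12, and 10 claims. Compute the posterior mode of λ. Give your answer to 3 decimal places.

Σxᵢ = 8+9+1+0+7+12+10 = 47, with n = 7.
Posterior ∝ λ^5e^(−2λ) · λ^47e^(−7λ) = λ^52e^(−9λ), i.e. Gamma(shape=53, rate=9).
The mode of a Gamma(a, b) with a ≥ 1 (shape–rate) is (a−1)/b = 52/9 ≈ 5.778.

λ̂_MAP = 5.778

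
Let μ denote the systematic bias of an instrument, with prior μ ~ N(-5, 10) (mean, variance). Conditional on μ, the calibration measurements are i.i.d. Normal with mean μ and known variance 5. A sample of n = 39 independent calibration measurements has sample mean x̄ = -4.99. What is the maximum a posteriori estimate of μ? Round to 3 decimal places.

n = 39, x̄ = -4.99.
For a Normal prior and Normal likelihood with known variance, the posterior is Normal; its mode equals its mean, the precision-weighted average.
Prior precision 1/σ₀² = 1/10 = 0.1; data precision n/σ² = 39/5 = 7.8.
μ̂ = (0.1·(-5) + 7.8·(-4.99)) / (0.1 + 7.8) = (-39.422)/7.9 = -19711/3950 ≈ -4.990.

μ̂_MAP = -4.990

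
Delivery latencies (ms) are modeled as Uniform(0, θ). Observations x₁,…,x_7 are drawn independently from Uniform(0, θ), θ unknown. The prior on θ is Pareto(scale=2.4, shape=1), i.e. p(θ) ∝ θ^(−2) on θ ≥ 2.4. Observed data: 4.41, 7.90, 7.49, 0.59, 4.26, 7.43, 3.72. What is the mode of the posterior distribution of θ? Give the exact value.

The Uniform(0, θ) likelihood is θ^(−n) for θ ≥ max(xᵢ), zero otherwise. Here max(xᵢ) = 7.90.
Posterior ∝ θ^(−2) · θ^(−7) = θ^(−9) on θ ≥ max(2.4, 7.90) = 7.90.
This density is strictly decreasing in θ, so the posterior mode lies at the lower boundary of the support.

θ̂_MAP = 7.90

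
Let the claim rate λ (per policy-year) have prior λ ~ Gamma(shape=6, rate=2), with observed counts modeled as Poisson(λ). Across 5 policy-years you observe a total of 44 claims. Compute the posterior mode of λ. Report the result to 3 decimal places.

Σxᵢ = 44, n = 5.
Posterior ∝ λ^5e^(−2λ) · λ^44e^(−5λ) = λ^49e^(−7λ), i.e. Gamma(shape=50, rate=7).
The mode of a Gamma(a, b) with a ≥ 1 (shape–rate) is (a−1)/b = 49/7 ≈ 7.000.

λ̂_MAP = 7.000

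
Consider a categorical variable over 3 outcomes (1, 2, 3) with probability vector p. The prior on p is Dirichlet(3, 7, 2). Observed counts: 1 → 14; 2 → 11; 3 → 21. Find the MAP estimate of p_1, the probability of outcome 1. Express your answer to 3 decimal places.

MAP estimate: 0.291

The posterior is Dirichlet(αᵢ + nᵢ) = Dirichlet(17, 18, 23).
For a Dirichlet(a₁,…,a_K) with all aᵢ > 1, the mode has j-th component (aⱼ − 1)/(Σaᵢ − K).
Here Σaᵢ = 58 and K = 3, so p_1 = (17 − 1)/(58 − 3) = 16/55 ≈ 0.291.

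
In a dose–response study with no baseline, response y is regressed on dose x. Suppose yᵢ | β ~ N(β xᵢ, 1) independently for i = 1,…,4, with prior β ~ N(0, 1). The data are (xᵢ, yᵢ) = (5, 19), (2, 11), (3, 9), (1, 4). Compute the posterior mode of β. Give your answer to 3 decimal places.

log p(β | y) = −Σ(yᵢ − βxᵢ)²/(2·1) − β²/(2·1) + const.
Setting the derivative to zero: Σxᵢ(yᵢ − βxᵢ)/1 − β/1 = 0, so β = Σxᵢyᵢ / (Σxᵢ² + σ²/τ²).
Σxᵢyᵢ = 5·19 + 2·11 + 3·9 + 1·4 = 148; Σxᵢ² = 39; σ²/τ² = 1.
β̂_MAP = 148 / (39 + 1) = 148/40 ≈ 3.700.

β̂_MAP = 3.700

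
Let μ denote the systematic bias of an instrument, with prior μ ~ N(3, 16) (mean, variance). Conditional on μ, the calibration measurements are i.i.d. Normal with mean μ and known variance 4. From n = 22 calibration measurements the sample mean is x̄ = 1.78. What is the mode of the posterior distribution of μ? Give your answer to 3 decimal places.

n = 22, x̄ = 1.78.
For a Normal prior and Normal likelihood with known variance, the posterior is Normal; its mode equals its mean, the precision-weighted average.
Prior precision 1/σ₀² = 1/16 = 0.0625; data precision n/σ² = 22/4 = 5.5.
μ̂ = (0.0625·3 + 5.5·1.78) / (0.0625 + 5.5) = 9.9775/5.5625 = 3991/2225 ≈ 1.794.

μ̂_MAP = 1.794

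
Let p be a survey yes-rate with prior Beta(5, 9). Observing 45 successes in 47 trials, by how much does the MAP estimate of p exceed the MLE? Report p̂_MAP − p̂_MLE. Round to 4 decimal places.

Posterior is Beta(50, 11); MAP = (50−1)/(61−2) = 49/59 ≈ 0.83051.
MLE ignores the prior: p̂_MLE = k/n = 45/47 ≈ 0.95745.
Difference = 49/59 − 45/47 = -352/2773 ≈ -0.1269.

MAP − MLE = -0.1269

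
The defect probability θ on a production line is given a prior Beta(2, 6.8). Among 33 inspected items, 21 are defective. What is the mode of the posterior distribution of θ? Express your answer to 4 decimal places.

Prior: Beta(2, 6.8).
Data: 21 successes in 33 trials. The binomial likelihood contributes θ^21(1−θ)^12, so the posterior is Beta(2+21, 6.8+12) = Beta(23, 18.8).
For Beta(a, b) with a, b > 1 the mode is (a−1)/(a+b−2) = 22/39.8 ≈ 0.5528.

θ̂_MAP = 0.5528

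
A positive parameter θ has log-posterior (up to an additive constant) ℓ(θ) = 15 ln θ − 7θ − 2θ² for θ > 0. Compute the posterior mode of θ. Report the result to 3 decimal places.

ℓ'(θ) = 15/θ − 7 − 4θ. Setting this to zero and multiplying by θ: 4θ² + 7θ − 15 = 0.
θ = (−7 + √(7² + 4·4·15)) / (2·4) = (−7 + √289) / 8 = (−7 + 17)/8 = 5/4.
ℓ''(θ) = −15/θ² − 4 < 0, confirming a maximum.

θ̂_MAP = 1.250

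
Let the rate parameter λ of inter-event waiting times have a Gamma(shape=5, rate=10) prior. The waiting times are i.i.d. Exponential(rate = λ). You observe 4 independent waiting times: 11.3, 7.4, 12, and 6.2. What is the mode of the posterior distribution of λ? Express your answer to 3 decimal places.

λ̂_MAP = 0.171

The Exponential(rate=λ) likelihood is ∝ λ^n e^(−λΣtᵢ). Here n = 4 and Σtᵢ = 11.3 + 7.4 + 12 + 6.2 = 36.9.
Posterior ∝ λ^4e^(−10λ) · λ^4e^(−36.9λ) = λ^8e^(−46.9λ), i.e. Gamma(9, 46.9).
Mode = (a−1)/b = 8/46.9 ≈ 0.171.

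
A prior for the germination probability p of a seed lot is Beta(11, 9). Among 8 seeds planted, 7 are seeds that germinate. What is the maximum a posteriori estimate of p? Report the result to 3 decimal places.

Prior: Beta(11, 9).
Data: 7 successes in 8 trials. The binomial likelihood contributes p^7(1−p)^1, so the posterior is Beta(11+7, 9+1) = Beta(18, 10).
For Beta(a, b) with a, b > 1 the mode is (a−1)/(a+b−2) = 17/26 ≈ 0.654.

p̂_MAP = 0.654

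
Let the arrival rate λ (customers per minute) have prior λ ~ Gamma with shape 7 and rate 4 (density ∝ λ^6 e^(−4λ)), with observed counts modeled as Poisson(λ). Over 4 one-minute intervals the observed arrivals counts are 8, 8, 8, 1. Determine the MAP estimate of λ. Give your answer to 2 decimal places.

Σxᵢ = 8+8+8+1 = 25, with n = 4.
Posterior ∝ λ^6e^(−4λ) · λ^25e^(−4λ) = λ^31e^(−8λ), i.e. Gamma(shape=32, rate=8).
The mode of a Gamma(a, b) with a ≥ 1 (shape–rate) is (a−1)/b = 31/8 ≈ 3.88.

λ̂_MAP = 3.88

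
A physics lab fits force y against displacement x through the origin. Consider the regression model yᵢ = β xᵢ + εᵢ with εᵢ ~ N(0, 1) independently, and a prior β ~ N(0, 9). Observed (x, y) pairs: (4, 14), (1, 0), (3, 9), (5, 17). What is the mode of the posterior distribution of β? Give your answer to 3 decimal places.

log p(β | y) = −Σ(yᵢ − βxᵢ)²/(2·1) − β²/(2·9) + const.
Setting the derivative to zero: Σxᵢ(yᵢ − βxᵢ)/1 − β/9 = 0, so β = Σxᵢyᵢ / (Σxᵢ² + σ²/τ²).
Σxᵢyᵢ = 4·14 + 1·0 + 3·9 + 5·17 = 168; Σxᵢ² = 51; σ²/τ² = 1/9.
β̂_MAP = 168 / (51 + 1/9) = 168/(460/9) = 378/115 ≈ 3.287.

β̂_MAP = 3.287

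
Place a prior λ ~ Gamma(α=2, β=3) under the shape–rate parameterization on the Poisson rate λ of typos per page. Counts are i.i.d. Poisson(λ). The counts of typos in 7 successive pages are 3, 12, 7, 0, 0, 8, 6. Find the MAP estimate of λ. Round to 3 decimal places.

λ̂_MAP = 3.700

Σxᵢ = 3+12+7+0+0+8+6 = 36, with n = 7.
Posterior ∝ λe^(−3λ) · λ^36e^(−7λ) = λ^37e^(−10λ), i.e. Gamma(shape=38, rate=10).
The mode of a Gamma(a, b) with a ≥ 1 (shape–rate) is (a−1)/b = 37/10 ≈ 3.700.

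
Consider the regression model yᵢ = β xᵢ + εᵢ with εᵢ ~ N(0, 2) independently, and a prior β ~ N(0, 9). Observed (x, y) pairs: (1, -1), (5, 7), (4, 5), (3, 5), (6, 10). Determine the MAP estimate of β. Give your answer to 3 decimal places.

log p(β | y) = −Σ(yᵢ − βxᵢ)²/(2·2) − β²/(2·9) + const.
Setting the derivative to zero: Σxᵢ(yᵢ − βxᵢ)/2 − β/9 = 0, so β = Σxᵢyᵢ / (Σxᵢ² + σ²/τ²).
Σxᵢyᵢ = 1·(-1) + 5·7 + 4·5 + 3·5 + 6·10 = 129; Σxᵢ² = 87; σ²/τ² = 2/9.
β̂_MAP = 129 / (87 + 2/9) = 129/(785/9) = 1161/785 ≈ 1.479.

β̂_MAP = 1.479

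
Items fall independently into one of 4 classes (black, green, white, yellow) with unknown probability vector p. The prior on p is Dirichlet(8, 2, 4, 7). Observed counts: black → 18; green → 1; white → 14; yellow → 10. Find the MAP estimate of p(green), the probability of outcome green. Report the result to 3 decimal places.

MAP estimate of p(green) = 0.033

The posterior is Dirichlet(αᵢ + nᵢ) = Dirichlet(26, 3, 18, 17).
For a Dirichlet(a₁,…,a_K) with all aᵢ > 1, the mode has j-th component (aⱼ − 1)/(Σaᵢ − K).
Here Σaᵢ = 64 and K = 4, so p(green) = (3 − 1)/(64 − 4) = 2/60 ≈ 0.033.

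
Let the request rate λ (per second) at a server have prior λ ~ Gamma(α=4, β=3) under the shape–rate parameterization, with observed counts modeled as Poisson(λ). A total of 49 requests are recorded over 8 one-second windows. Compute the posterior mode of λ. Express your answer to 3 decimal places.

Σxᵢ = 49, n = 8.
Posterior ∝ λ^3e^(−3λ) · λ^49e^(−8λ) = λ^52e^(−11λ), i.e. Gamma(shape=53, rate=11).
The mode of a Gamma(a, b) with a ≥ 1 (shape–rate) is (a−1)/b = 52/11 ≈ 4.727.

λ̂_MAP = 4.727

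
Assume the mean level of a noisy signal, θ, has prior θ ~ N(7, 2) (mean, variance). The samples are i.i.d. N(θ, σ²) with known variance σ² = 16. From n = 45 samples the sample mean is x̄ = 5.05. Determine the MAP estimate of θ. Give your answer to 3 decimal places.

θ̂_MAP = 5.344

n = 45, x̄ = 5.05.
For a Normal prior and Normal likelihood with known variance, the posterior is Normal; its mode equals its mean, the precision-weighted average.
Prior precision 1/σ₀² = 1/2 = 0.5; data precision n/σ² = 45/16 = 2.8125.
θ̂ = (0.5·7 + 2.8125·5.05) / (0.5 + 2.8125) = 17.703125/3.3125 = 1133/212 ≈ 5.344.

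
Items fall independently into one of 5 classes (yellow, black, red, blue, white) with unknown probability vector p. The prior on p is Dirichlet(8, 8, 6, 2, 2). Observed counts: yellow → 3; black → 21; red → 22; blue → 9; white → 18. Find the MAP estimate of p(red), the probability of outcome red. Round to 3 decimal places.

The posterior is Dirichlet(αᵢ + nᵢ) = Dirichlet(11, 29, 28, 11, 20).
For a Dirichlet(a₁,…,a_K) with all aᵢ > 1, the mode has j-th component (aⱼ − 1)/(Σaᵢ − K).
Here Σaᵢ = 99 and K = 5, so p(red) = (28 − 1)/(99 − 5) = 27/94 ≈ 0.287.

MAP estimate of p(red) = 0.287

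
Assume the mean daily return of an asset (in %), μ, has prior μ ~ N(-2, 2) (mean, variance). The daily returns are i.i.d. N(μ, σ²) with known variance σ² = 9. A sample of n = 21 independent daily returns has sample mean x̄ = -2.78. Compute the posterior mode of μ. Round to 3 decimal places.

μ̂_MAP = -2.642

n = 21, x̄ = -2.78.
For a Normal prior and Normal likelihood with known variance, the posterior is Normal; its mode equals its mean, the precision-weighted average.
Prior precision 1/σ₀² = 1/2 = 0.5; data precision n/σ² = 21/9 = 7/3.
μ̂ = (0.5·(-2) + (7/3)·(-2.78)) / (0.5 + 7/3) = (-1123/150)/(17/6) = -1123/425 ≈ -2.642.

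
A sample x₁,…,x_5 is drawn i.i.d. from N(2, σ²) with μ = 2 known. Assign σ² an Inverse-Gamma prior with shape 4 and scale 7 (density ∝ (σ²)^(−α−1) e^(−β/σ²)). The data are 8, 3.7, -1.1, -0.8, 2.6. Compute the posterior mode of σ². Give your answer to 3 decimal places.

σ̂²_MAP = 4.713

Sum of squared deviations about the known mean: SS = (8−2)² + (3.7−2)² + (-1.1−2)² + (-0.8−2)² + (2.6−2)² = 56.7.
The Normal likelihood contributes (σ²)^(−n/2) exp(−SS/(2σ²)), so the posterior is Inverse-Gamma(α + n/2, β + SS/2) = Inverse-Gamma(6.5, 35.35).
The mode of Inverse-Gamma(a, b) is b/(a+1) = 35.35/7.5 ≈ 4.713.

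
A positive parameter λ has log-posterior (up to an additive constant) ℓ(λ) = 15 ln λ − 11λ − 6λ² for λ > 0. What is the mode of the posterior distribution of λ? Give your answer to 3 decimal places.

ℓ'(λ) = 15/λ − 11 − 12λ. Setting this to zero and multiplying by λ: 12λ² + 11λ − 15 = 0.
λ = (−11 + √(11² + 4·12·15)) / (2·12) = (−11 + √841) / 24 = (−11 + 29)/24 = 3/4.
ℓ''(λ) = −15/λ² − 12 < 0, confirming a maximum.

λ̂_MAP = 0.750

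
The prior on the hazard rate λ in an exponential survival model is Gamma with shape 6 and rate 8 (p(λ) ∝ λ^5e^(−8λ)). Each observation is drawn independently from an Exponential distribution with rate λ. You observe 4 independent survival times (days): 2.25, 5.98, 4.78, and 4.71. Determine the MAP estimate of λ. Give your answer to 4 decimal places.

λ̂_MAP = 0.3499

The Exponential(rate=λ) likelihood is ∝ λ^n e^(−λΣtᵢ). Here n = 4 and Σtᵢ = 2.25 + 5.98 + 4.78 + 4.71 = 17.72.
Posterior ∝ λ^5e^(−8λ) · λ^4e^(−17.72λ) = λ^9e^(−25.72λ), i.e. Gamma(10, 25.72).
Mode = (a−1)/b = 9/25.72 ≈ 0.3499.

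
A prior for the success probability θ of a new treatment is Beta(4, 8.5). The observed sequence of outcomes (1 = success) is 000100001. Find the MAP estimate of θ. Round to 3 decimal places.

Prior: Beta(4, 8.5).
Data: 2 successes in 9 trials (from the sequence). The binomial likelihood contributes θ^2(1−θ)^7, so the posterior is Beta(4+2, 8.5+7) = Beta(6, 15.5).
For Beta(a, b) with a, b > 1 the mode is (a−1)/(a+b−2) = 5/19.5 ≈ 0.256.

θ̂_MAP = 0.256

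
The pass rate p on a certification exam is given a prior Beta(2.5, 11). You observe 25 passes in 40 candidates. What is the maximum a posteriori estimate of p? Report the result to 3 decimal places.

Prior: Beta(2.5, 11).
Data: 25 successes in 40 trials. The binomial likelihood contributes p^25(1−p)^15, so the posterior is Beta(2.5+25, 11+15) = Beta(27.5, 26).
For Beta(a, b) with a, b > 1 the mode is (a−1)/(a+b−2) = 26.5/51.5 ≈ 0.515.

p̂_MAP = 0.515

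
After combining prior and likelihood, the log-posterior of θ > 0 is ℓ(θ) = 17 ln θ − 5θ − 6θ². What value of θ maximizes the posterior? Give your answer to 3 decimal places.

ℓ'(θ) = 17/θ − 5 − 12θ. Setting this to zero and multiplying by θ: 12θ² + 5θ − 17 = 0.
θ = (−5 + √(5² + 4·12·17)) / (2·12) = (−5 + √841) / 24 = (−5 + 29)/24 = 1.
ℓ''(θ) = −17/θ² − 12 < 0, confirming a maximum.

θ̂_MAP = 1.000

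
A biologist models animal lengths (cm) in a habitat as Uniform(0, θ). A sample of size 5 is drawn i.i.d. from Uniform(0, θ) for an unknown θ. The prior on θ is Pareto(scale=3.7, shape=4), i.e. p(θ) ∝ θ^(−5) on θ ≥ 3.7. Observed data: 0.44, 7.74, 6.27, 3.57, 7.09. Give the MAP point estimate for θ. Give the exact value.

θ̂_MAP = 7.74

The Uniform(0, θ) likelihood is θ^(−n) for θ ≥ max(xᵢ), zero otherwise. Here max(xᵢ) = 7.74.
Posterior ∝ θ^(−5) · θ^(−5) = θ^(−10) on θ ≥ max(3.7, 7.74) = 7.74.
This density is strictly decreasing in θ, so the posterior mode lies at the lower boundary of the support.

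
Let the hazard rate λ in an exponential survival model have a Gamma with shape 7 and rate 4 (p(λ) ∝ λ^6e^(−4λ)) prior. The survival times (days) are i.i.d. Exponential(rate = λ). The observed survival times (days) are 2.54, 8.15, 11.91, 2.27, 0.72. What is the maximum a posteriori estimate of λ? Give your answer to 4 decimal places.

λ̂_MAP = 0.3717

The Exponential(rate=λ) likelihood is ∝ λ^n e^(−λΣtᵢ). Here n = 5 and Σtᵢ = 2.54 + 8.15 + 11.91 + 2.27 + 0.72 = 25.59.
Posterior ∝ λ^6e^(−4λ) · λ^5e^(−25.59λ) = λ^11e^(−29.59λ), i.e. Gamma(12, 29.59).
Mode = (a−1)/b = 11/29.59 ≈ 0.3717.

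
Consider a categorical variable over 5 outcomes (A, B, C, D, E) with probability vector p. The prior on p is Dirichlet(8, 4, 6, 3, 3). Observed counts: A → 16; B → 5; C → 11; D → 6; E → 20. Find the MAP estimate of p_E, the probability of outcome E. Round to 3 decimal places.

MAP estimate of p_E = 0.286

The posterior is Dirichlet(αᵢ + nᵢ) = Dirichlet(24, 9, 17, 9, 23).
For a Dirichlet(a₁,…,a_K) with all aᵢ > 1, the mode has j-th component (aⱼ − 1)/(Σaᵢ − K).
Here Σaᵢ = 82 and K = 5, so p_E = (23 − 1)/(82 − 5) = 22/77 ≈ 0.286.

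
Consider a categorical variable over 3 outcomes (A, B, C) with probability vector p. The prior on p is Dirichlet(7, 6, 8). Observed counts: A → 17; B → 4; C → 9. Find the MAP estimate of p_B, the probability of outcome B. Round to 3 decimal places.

MAP estimate of p_B = 0.188

The posterior is Dirichlet(αᵢ + nᵢ) = Dirichlet(24, 10, 17).
For a Dirichlet(a₁,…,a_K) with all aᵢ > 1, the mode has j-th component (aⱼ − 1)/(Σaᵢ − K).
Here Σaᵢ = 51 and K = 3, so p_B = (10 − 1)/(51 − 3) = 9/48 ≈ 0.188.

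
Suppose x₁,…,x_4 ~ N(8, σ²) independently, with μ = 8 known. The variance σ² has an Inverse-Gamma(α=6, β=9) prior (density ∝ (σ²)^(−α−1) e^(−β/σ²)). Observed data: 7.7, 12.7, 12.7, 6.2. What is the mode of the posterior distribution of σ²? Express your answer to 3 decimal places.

σ̂²_MAP = 3.639

Sum of squared deviations about the known mean: SS = (7.7−8)² + (12.7−8)² + (12.7−8)² + (6.2−8)² = 47.51.
The Normal likelihood contributes (σ²)^(−n/2) exp(−SS/(2σ²)), so the posterior is Inverse-Gamma(α + n/2, β + SS/2) = Inverse-Gamma(8, 32.755).
The mode of Inverse-Gamma(a, b) is b/(a+1) = 32.755/9 ≈ 3.639.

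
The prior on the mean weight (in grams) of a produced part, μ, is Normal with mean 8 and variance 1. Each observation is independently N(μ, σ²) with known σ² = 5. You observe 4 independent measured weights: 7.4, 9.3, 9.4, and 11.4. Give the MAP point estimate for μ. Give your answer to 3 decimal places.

μ̂_MAP = 8.611

n = 4; x̄ = (7.4 + 9.3 + 9.4 + 11.4)/4 = 37.5/4 = 9.375.
For a Normal prior and Normal likelihood with known variance, the posterior is Normal; its mode equals its mean, the precision-weighted average.
Prior precision 1/σ₀² = 1/1 = 1; data precision n/σ² = 4/5 = 0.8.
μ̂ = (1·8 + 0.8·9.375) / (1 + 0.8) = 15.5/1.8 = 155/18 ≈ 8.611.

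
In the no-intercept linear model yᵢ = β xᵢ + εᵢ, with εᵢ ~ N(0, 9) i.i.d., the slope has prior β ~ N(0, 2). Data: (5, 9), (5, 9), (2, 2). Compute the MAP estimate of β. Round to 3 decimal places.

β̂_MAP = 1.607

log p(β | y) = −Σ(yᵢ − βxᵢ)²/(2·9) − β²/(2·2) + const.
Setting the derivative to zero: Σxᵢ(yᵢ − βxᵢ)/9 − β/2 = 0, so β = Σxᵢyᵢ / (Σxᵢ² + σ²/τ²).
Σxᵢyᵢ = 5·9 + 5·9 + 2·2 = 94; Σxᵢ² = 54; σ²/τ² = 4.5.
β̂_MAP = 94 / (54 + 4.5) = 94/58.5 ≈ 1.607.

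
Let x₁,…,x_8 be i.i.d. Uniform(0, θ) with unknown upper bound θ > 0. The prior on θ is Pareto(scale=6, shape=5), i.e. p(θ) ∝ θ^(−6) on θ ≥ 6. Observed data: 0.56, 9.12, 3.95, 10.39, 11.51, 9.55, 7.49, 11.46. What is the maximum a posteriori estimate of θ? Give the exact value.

The Uniform(0, θ) likelihood is θ^(−n) for θ ≥ max(xᵢ), zero otherwise. Here max(xᵢ) = 11.51.
Posterior ∝ θ^(−6) · θ^(−8) = θ^(−14) on θ ≥ max(6, 11.51) = 11.51.
This density is strictly decreasing in θ, so the posterior mode lies at the lower boundary of the support.

θ̂_MAP = 11.51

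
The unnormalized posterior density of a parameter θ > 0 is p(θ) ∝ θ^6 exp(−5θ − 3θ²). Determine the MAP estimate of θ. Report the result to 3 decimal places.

θ̂_MAP = 0.667

ℓ'(θ) = 6/θ − 5 − 6θ. Setting this to zero and multiplying by θ: 6θ² + 5θ − 6 = 0.
θ = (−5 + √(5² + 4·6·6)) / (2·6) = (−5 + √169) / 12 = (−5 + 13)/12 = 2/3.
ℓ''(θ) = −6/θ² − 6 < 0, confirming a maximum.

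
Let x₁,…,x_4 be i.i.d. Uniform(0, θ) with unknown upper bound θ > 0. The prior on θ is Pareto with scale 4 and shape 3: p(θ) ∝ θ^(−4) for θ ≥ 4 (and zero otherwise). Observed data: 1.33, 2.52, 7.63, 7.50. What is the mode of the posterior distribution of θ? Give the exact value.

θ̂_MAP = 7.63

The Uniform(0, θ) likelihood is θ^(−n) for θ ≥ max(xᵢ), zero otherwise. Here max(xᵢ) = 7.63.
Posterior ∝ θ^(−4) · θ^(−4) = θ^(−8) on θ ≥ max(4, 7.63) = 7.63.
This density is strictly decreasing in θ, so the posterior mode lies at the lower boundary of the support.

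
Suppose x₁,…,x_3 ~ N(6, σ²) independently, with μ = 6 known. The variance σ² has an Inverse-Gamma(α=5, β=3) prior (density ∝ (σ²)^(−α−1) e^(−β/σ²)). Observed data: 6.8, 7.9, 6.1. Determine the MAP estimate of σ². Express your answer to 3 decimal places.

σ̂²_MAP = 0.684

Sum of squared deviations about the known mean: SS = (6.8−6)² + (7.9−6)² + (6.1−6)² = 4.26.
The Normal likelihood contributes (σ²)^(−n/2) exp(−SS/(2σ²)), so the posterior is Inverse-Gamma(α + n/2, β + SS/2) = Inverse-Gamma(6.5, 5.13).
The mode of Inverse-Gamma(a, b) is b/(a+1) = 5.13/7.5 ≈ 0.684.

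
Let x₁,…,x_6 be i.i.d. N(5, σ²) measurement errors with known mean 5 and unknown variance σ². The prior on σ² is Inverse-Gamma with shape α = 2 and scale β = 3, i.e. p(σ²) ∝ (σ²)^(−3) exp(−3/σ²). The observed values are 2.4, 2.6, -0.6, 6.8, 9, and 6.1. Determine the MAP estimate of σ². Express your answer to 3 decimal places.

σ̂²_MAP = 5.861

Sum of squared deviations about the known mean: SS = (2.4−5)² + (2.6−5)² + (-0.6−5)² + (6.8−5)² + (9−5)² + (6.1−5)² = 64.33.
The Normal likelihood contributes (σ²)^(−n/2) exp(−SS/(2σ²)), so the posterior is Inverse-Gamma(α + n/2, β + SS/2) = Inverse-Gamma(5, 35.165).
The mode of Inverse-Gamma(a, b) is b/(a+1) = 35.165/6 ≈ 5.861.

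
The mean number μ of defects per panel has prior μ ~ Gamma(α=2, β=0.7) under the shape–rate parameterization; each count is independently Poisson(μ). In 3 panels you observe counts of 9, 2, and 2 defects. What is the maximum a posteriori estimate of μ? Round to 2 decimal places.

Σxᵢ = 9+2+2 = 13, with n = 3.
Posterior ∝ μe^(−0.7μ) · μ^13e^(−3μ) = μ^14e^(−3.7μ), i.e. Gamma(shape=15, rate=3.7).
The mode of a Gamma(a, b) with a ≥ 1 (shape–rate) is (a−1)/b = 14/3.7 ≈ 3.78.

μ̂_MAP = 3.78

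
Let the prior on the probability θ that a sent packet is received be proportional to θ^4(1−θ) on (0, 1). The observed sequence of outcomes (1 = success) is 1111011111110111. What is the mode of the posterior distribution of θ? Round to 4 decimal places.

The prior density ∝ θ^4(1−θ)^1 is the kernel of Beta(5, 2).
Data: 14 successes in 16 trials (from the sequence). The binomial likelihood contributes θ^14(1−θ)^2, so the posterior is Beta(5+14, 2+2) = Beta(19, 4).
For Beta(a, b) with a, b > 1 the mode is (a−1)/(a+b−2) = 18/21 ≈ 0.8571.

θ̂_MAP = 0.8571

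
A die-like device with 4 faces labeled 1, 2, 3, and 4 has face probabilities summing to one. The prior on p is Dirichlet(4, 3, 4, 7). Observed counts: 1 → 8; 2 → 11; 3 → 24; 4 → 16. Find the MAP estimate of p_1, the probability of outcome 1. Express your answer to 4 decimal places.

The posterior is Dirichlet(αᵢ + nᵢ) = Dirichlet(12, 14, 28, 23).
For a Dirichlet(a₁,…,a_K) with all aᵢ > 1, the mode has j-th component (aⱼ − 1)/(Σaᵢ − K).
Here Σaᵢ = 77 and K = 4, so p_1 = (12 − 1)/(77 − 4) = 11/73 ≈ 0.1507.

MAP estimate: 0.1507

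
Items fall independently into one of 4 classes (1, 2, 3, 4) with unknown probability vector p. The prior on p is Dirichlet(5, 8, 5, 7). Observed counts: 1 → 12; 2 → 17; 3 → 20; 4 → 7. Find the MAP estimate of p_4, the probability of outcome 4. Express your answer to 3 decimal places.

MAP estimate: 0.169

The posterior is Dirichlet(αᵢ + nᵢ) = Dirichlet(17, 25, 25, 14).
For a Dirichlet(a₁,…,a_K) with all aᵢ > 1, the mode has j-th component (aⱼ − 1)/(Σaᵢ − K).
Here Σaᵢ = 81 and K = 4, so p_4 = (14 − 1)/(81 − 4) = 13/77 ≈ 0.169.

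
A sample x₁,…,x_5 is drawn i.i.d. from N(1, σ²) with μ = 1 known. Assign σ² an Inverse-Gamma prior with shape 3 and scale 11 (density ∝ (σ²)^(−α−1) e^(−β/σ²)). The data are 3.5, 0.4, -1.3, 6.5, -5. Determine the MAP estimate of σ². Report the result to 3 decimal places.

σ̂²_MAP = 7.704

Sum of squared deviations about the known mean: SS = (3.5−1)² + (0.4−1)² + (-1.3−1)² + (6.5−1)² + (-5−1)² = 78.15.
The Normal likelihood contributes (σ²)^(−n/2) exp(−SS/(2σ²)), so the posterior is Inverse-Gamma(α + n/2, β + SS/2) = Inverse-Gamma(5.5, 50.075).
The mode of Inverse-Gamma(a, b) is b/(a+1) = 50.075/6.5 ≈ 7.704.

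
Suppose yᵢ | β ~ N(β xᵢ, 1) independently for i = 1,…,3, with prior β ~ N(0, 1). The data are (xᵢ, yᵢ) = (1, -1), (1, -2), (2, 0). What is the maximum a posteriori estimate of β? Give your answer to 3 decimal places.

β̂_MAP = -0.429

log p(β | y) = −Σ(yᵢ − βxᵢ)²/(2·1) − β²/(2·1) + const.
Setting the derivative to zero: Σxᵢ(yᵢ − βxᵢ)/1 − β/1 = 0, so β = Σxᵢyᵢ / (Σxᵢ² + σ²/τ²).
Σxᵢyᵢ = 1·(-1) + 1·(-2) + 2·0 = -3; Σxᵢ² = 6; σ²/τ² = 1.
β̂_MAP = -3 / (6 + 1) = (-3)/7 ≈ -0.429.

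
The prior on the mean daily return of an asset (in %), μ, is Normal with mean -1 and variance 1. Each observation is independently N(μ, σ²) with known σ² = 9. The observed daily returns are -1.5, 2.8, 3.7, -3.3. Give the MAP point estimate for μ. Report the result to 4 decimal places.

μ̂_MAP = -0.5615

n = 4; x̄ = ((-1.5) + 2.8 + 3.7 + (-3.3))/4 = 1.7/4 = 0.425.
For a Normal prior and Normal likelihood with known variance, the posterior is Normal; its mode equals its mean, the precision-weighted average.
Prior precision 1/σ₀² = 1/1 = 1; data precision n/σ² = 4/9.
μ̂ = (1·(-1) + (4/9)·0.425) / (1 + 4/9) = (-73/90)/(13/9) = -73/130 ≈ -0.5615.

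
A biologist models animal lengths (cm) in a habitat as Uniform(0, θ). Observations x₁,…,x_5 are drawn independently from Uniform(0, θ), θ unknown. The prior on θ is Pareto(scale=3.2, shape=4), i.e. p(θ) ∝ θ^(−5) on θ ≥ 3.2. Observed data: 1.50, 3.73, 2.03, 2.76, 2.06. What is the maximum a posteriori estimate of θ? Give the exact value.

θ̂_MAP = 3.73

The Uniform(0, θ) likelihood is θ^(−n) for θ ≥ max(xᵢ), zero otherwise. Here max(xᵢ) = 3.73.
Posterior ∝ θ^(−5) · θ^(−5) = θ^(−10) on θ ≥ max(3.2, 3.73) = 3.73.
This density is strictly decreasing in θ, so the posterior mode lies at the lower boundary of the support.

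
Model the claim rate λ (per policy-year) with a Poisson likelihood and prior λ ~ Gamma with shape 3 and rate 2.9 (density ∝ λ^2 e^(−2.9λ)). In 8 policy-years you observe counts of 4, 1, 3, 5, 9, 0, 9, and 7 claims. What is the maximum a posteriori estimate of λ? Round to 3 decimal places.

Σxᵢ = 4+1+3+5+9+0+9+7 = 38, with n = 8.
Posterior ∝ λ^2e^(−2.9λ) · λ^38e^(−8λ) = λ^40e^(−10.9λ), i.e. Gamma(shape=41, rate=10.9).
The mode of a Gamma(a, b) with a ≥ 1 (shape–rate) is (a−1)/b = 40/10.9 ≈ 3.670.

λ̂_MAP = 3.670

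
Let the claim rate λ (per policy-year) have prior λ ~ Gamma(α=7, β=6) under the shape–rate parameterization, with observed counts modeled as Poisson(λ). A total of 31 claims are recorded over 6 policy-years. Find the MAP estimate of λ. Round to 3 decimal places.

Σxᵢ = 31, n = 6.
Posterior ∝ λ^6e^(−6λ) · λ^31e^(−6λ) = λ^37e^(−12λ), i.e. Gamma(shape=38, rate=12).
The mode of a Gamma(a, b) with a ≥ 1 (shape–rate) is (a−1)/b = 37/12 ≈ 3.083.

λ̂_MAP = 3.083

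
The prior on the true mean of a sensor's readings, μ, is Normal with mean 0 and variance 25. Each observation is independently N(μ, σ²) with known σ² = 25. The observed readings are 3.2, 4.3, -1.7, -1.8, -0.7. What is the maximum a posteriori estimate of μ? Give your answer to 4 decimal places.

μ̂_MAP = 0.5500

n = 5; x̄ = (3.2 + 4.3 + (-1.7) + (-1.8) + (-0.7))/5 = 3.3/5 = 0.66.
For a Normal prior and Normal likelihood with known variance, the posterior is Normal; its mode equals its mean, the precision-weighted average.
Prior precision 1/σ₀² = 1/25 = 0.04; data precision n/σ² = 5/25 = 0.2.
μ̂ = (0.04·0 + 0.2·0.66) / (0.04 + 0.2) = 0.132/0.24 = 0.5500.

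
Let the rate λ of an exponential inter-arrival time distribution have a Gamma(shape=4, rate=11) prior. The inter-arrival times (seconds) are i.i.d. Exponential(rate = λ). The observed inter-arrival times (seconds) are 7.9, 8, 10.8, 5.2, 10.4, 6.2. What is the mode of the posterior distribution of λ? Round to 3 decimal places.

λ̂_MAP = 0.151

The Exponential(rate=λ) likelihood is ∝ λ^n e^(−λΣtᵢ). Here n = 6 and Σtᵢ = 7.9 + 8 + 10.8 + 5.2 + 10.4 + 6.2 = 48.5.
Posterior ∝ λ^3e^(−11λ) · λ^6e^(−48.5λ) = λ^9e^(−59.5λ), i.e. Gamma(10, 59.5).
Mode = (a−1)/b = 9/59.5 ≈ 0.151.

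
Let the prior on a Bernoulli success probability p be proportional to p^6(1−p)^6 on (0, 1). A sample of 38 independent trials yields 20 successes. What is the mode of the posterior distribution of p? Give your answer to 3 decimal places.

p̂_MAP = 0.520

The prior density ∝ p^6(1−p)^6 is the kernel of Beta(7, 7).
Data: 20 successes in 38 trials. The binomial likelihood contributes p^20(1−p)^18, so the posterior is Beta(7+20, 7+18) = Beta(27, 25).
For Beta(a, b) with a, b > 1 the mode is (a−1)/(a+b−2) = 26/50 ≈ 0.520.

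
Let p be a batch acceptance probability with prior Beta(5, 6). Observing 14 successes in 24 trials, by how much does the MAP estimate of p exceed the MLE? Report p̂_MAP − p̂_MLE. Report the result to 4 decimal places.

MAP − MLE = -0.0379

Posterior is Beta(19, 16); MAP = (19−1)/(35−2) = 18/33 ≈ 0.54545.
MLE ignores the prior: p̂_MLE = k/n = 14/24 ≈ 0.58333.
Difference = 18/33 − 14/24 = -5/132 ≈ -0.0379.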